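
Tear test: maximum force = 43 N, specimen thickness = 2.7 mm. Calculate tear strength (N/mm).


15.9 N/mm


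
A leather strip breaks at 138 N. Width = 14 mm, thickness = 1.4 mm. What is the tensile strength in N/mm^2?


Cross-sectional area = 14 x 1.4 = 19.6 mm^2
Tensile strength = 138 / 19.6 = 7.04 N/mm^2


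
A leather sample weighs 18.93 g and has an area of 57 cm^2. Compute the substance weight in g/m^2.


3321.1 g/m^2


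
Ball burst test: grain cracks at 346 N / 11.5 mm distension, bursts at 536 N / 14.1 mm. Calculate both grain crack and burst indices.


Crack index = 30.1 N/mm
Burst index = 38.0 N/mm

Crack index = 346 / 11.5 = 30.1 N/mm
Burst index = 536 / 14.1 = 38.0 N/mm


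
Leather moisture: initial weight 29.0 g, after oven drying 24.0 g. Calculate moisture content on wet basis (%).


17.2%

Moisture = 29.0 - 24.0 = 5.00 g
MC = 5.00 / 29.0 x 100 = 17.2%


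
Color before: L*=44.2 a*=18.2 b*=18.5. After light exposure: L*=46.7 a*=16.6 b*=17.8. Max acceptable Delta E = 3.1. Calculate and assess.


dL = 2.5, da = -1.6, db = -0.7
dE = sqrt((2.5)^2 + (-1.6)^2 + (-0.7)^2) = 3.05
Max = 3.1
Passes: Yes


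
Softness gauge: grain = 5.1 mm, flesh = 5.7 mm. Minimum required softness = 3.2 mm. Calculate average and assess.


Average softness = 5.40 mm
Meets requirement: Yes


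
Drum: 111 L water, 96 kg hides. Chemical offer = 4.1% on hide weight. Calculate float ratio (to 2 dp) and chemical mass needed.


Float ratio = 111 / 96 = 1.16
Chemical = 96 x 4.1 / 100 = 3.936 kg


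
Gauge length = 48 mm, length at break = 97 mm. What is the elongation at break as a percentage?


Extension = 97 - 48 = 49 mm
Elongation = 49 / 48 x 100 = 102.1%


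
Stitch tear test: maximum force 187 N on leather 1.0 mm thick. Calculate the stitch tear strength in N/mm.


Stitch tear strength = force / thickness
STS = 187 / 1.0 = 187.0 N/mm


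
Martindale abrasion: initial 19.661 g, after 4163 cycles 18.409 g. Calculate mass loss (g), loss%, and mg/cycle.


Mass loss = 1.252 g
Loss = 6.37%
Rate = 0.301 mg/cycle

Loss = 19.661 - 18.409 = 1.252 g
Loss% = 1.252 / 19.661 x 100 = 6.37%
Rate = 1.252 / 4163 x 1000 = 0.301 mg/cycle


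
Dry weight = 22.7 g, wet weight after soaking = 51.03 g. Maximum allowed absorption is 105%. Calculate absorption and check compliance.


WA = (51.03 - 22.7) / 22.7 x 100 = 124.8%
Maximum allowed: 105%
Compliant: No


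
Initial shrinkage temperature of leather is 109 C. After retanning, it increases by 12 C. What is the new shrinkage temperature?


121 C

New Ts = 109 + 12 = 121 C


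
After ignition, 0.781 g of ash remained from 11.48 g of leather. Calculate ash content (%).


Ash% = 0.781 / 11.48 x 100
Ash% = 6.80%


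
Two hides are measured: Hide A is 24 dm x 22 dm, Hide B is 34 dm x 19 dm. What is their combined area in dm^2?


1174 dm^2

Hide A area = 24 x 22 = 528 dm^2
Hide B area = 34 x 19 = 646 dm^2
Total = 528 + 646 = 1174 dm^2


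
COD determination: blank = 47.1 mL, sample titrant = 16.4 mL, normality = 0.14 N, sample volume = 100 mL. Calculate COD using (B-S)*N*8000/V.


343.8 mg/L

COD = (47.1 - 16.4) x 0.14 x 8000 / 100
COD = 30.7 x 0.14 x 8000 / 100
COD = 343.8 mg/L


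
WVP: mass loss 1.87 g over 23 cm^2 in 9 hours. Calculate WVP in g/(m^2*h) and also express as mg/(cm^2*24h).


WVP = 90.34 g/(m^2*h)
Daily rate = 216.81 mg/(cm^2*24h)

WVP = 1.87 / (23 x 9) x 10000 = 90.34 g/(m^2*h)
Mass loss in mg = 1.87 x 1000 = 1870 mg
Per cm^2 per 24h in mg: 1870 x 24 / (23 x 9) = 44880 / 207 = 216.81 mg/(cm^2*24h)


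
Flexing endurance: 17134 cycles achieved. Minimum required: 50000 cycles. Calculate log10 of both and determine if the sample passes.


log10(17134) = 4.23
log10(50000) = 4.70
Passes: No


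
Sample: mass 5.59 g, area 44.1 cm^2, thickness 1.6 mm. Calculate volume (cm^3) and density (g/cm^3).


Volume = 7.056 cm^3
Density = 0.792 g/cm^3

Thickness in cm = 1.6 / 10 = 0.16 cm
Volume = 44.1 x 0.16 = 7.056 cm^3
Density = 5.59 / 7.056 = 0.792 g/cm^3


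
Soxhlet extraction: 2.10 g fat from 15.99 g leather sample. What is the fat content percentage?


Fat content = 2.10 / 15.99 x 100
Fat = 13.1%


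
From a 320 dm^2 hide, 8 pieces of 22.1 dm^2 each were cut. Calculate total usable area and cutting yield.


Total usable = 8 x 22.1 = 176.8 dm^2
Yield = 176.8 / 320 x 100 = 55.3%


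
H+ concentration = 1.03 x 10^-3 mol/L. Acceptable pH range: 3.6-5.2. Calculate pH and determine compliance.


pH = 2.99
Compliant: No

pH = -log10(1.03 x 10^-3) = 2.99
Range: 3.6 to 5.2
Compliant: No


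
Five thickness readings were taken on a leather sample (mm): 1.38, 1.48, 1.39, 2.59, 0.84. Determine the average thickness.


Sum = 1.38 + 1.48 + 1.39 + 2.59 + 0.84 = 7.68
Average = 7.68 / 5 = 1.54 mm


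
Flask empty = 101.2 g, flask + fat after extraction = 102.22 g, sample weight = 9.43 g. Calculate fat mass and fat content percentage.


Fat mass = 102.22 - 101.2 = 1.02 g
Fat% = 1.02 / 9.43 x 100 = 10.8%


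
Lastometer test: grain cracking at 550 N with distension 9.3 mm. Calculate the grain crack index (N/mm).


59.1 N/mm


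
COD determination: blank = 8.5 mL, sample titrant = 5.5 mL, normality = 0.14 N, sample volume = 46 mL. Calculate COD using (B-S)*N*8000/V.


73.0 mg/L

COD = (8.5 - 5.5) x 0.14 x 8000 / 46
COD = 3.0 x 0.14 x 8000 / 46
COD = 73.0 mg/L


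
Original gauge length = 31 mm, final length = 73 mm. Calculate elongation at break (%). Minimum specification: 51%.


Elongation = 135.5%
Meets spec: Yes


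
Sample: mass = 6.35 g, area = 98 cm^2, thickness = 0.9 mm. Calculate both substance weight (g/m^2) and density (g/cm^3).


Substance weight = 648.0 g/m^2
Density = 0.720 g/cm^3

SW = 6.35 / 98 x 10000 = 648.0 g/m^2
Volume = 98 x 0.9 / 10 = 8.82 cm^3
Density = 6.35 / 8.82 = 0.720 g/cm^3


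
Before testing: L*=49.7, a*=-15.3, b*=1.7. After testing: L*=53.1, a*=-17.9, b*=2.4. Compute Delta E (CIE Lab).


dL = 53.1 - 49.7 = 3.4
da = -17.9 - (-15.3) = -2.6
db = 2.4 - 1.7 = 0.7
dE = sqrt((3.4)^2 + (-2.6)^2 + (0.7)^2) = 4.34


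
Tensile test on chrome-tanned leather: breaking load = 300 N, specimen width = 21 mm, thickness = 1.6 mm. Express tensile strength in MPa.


8.93 MPa

Cross-section = 21 x 1.6 = 33.6 mm^2
TS = 300 / 33.6 = 8.93 MPa
(1 N/mm^2 = 1 MPa)


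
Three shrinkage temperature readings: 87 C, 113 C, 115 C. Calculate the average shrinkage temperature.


Average = (87 + 113 + 115) / 3
Average = 315 / 3 = 105.0 C


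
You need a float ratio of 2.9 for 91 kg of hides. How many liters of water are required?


Water = hide weight x target ratio
Water = 91 x 2.9 = 263.9 L


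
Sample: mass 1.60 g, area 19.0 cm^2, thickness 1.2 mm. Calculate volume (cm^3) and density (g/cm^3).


Volume = 2.280 cm^3
Density = 0.702 g/cm^3

Thickness in cm = 1.2 / 10 = 0.12 cm
Volume = 19.0 x 0.12 = 2.280 cm^3
Density = 1.60 / 2.280 = 0.702 g/cm^3


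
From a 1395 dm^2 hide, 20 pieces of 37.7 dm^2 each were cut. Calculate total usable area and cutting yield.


Usable area = 754.0 dm^2
Yield = 54.1%

Total usable = 20 x 37.7 = 754.0 dm^2
Yield = 754.0 / 1395 x 100 = 54.1%


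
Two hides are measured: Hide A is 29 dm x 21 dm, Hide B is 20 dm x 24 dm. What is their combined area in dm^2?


Hide A area = 29 x 21 = 609 dm^2
Hide B area = 20 x 24 = 480 dm^2
Total = 609 + 480 = 1089 dm^2


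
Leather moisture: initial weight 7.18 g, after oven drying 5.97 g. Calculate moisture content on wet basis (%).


16.9%


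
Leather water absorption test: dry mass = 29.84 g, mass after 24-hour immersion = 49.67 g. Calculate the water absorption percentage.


66.5%

Water absorbed = 49.67 - 29.84 = 19.83 g
WA% = 19.83 / 29.84 x 100 = 66.5%


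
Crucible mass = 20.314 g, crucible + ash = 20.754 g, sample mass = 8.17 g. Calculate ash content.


Ash mass = 20.754 - 20.314 = 0.440 g
Ash% = 0.440 / 8.17 x 100 = 5.39%


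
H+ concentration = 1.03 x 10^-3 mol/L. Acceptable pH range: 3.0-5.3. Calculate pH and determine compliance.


pH = -log10(1.03 x 10^-3) = 2.99
Range: 3.0 to 5.3
Compliant: No


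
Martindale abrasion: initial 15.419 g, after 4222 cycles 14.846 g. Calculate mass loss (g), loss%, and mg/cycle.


Loss = 15.419 - 14.846 = 0.573 g
Loss% = 0.573 / 15.419 x 100 = 3.72%
Rate = 0.573 / 4222 x 1000 = 0.136 mg/cycle


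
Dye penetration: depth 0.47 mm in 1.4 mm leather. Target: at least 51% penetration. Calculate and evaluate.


Penetration = 0.47 / 1.4 x 100 = 33.6%
Target: 51%
Meets target: No


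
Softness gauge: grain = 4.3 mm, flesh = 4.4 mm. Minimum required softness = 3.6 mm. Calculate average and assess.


Average softness = 4.35 mm
Meets requirement: Yes

Average = (4.3 + 4.4) / 2 = 4.35 mm
Minimum = 3.6 mm
Meets requirement: Yes


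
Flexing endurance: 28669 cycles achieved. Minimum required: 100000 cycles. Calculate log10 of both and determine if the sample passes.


Achieved: log10 = 4.46
Required: log10 = 5.00
Passes: No

log10(28669) = 4.46
log10(100000) = 5.00
Passes: No


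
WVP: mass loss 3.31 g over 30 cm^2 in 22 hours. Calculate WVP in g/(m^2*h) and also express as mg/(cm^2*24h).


WVP = 50.15 g/(m^2*h)
Daily rate = 120.36 mg/(cm^2*24h)

WVP = 3.31 / (30 x 22) x 10000 = 50.15 g/(m^2*h)
Mass loss in mg = 3.31 x 1000 = 3310 mg
Per cm^2 per 24h in mg: 3310 x 24 / (30 x 22) = 79440 / 660 = 120.36 mg/(cm^2*24h)


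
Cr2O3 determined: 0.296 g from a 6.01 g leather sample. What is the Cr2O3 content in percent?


Cr2O3% = 0.296 / 6.01 x 100
Cr2O3% = 4.93%


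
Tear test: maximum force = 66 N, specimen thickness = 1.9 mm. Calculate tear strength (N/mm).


34.7 N/mm

Tear strength = force / thickness
Tear = 66 / 1.9 = 34.7 N/mm


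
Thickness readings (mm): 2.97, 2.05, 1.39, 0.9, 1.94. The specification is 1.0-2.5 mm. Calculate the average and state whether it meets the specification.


Sum = 9.25
Average = 9.25 / 5 = 1.85 mm
Specification range: 1.0 to 2.5 mm
Within spec: Yes


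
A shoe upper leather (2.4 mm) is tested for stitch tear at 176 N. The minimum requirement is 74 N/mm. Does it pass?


STS = 176 / 2.4 = 73.3 N/mm
Minimum required: 74 N/mm
Passes: No


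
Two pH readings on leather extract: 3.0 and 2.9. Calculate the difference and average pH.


Difference = 0.1
Average pH = 2.95

Difference = |3.0 - 2.9| = 0.1
Average = (3.0 + 2.9) / 2 = 2.95


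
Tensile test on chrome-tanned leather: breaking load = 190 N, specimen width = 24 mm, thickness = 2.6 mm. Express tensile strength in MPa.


Cross-section = 24 x 2.6 = 62.4 mm^2
TS = 190 / 62.4 = 3.04 MPa
(1 N/mm^2 = 1 MPa)


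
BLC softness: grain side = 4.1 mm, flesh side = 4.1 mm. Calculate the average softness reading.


4.10 mm


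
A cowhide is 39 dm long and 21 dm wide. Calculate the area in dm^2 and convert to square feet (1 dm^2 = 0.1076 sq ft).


819 dm^2
88.12 sq ft

Area = 39 x 21 = 819 dm^2
Conversion: 819 x 0.1076 = 88.12 sq ft


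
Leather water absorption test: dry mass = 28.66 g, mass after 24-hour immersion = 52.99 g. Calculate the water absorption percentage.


Water absorbed = 52.99 - 28.66 = 24.33 g
WA% = 24.33 / 28.66 x 100 = 84.9%


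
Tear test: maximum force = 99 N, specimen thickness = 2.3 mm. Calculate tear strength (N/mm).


43.0 N/mm

Tear strength = force / thickness
Tear = 99 / 2.3 = 43.0 N/mm


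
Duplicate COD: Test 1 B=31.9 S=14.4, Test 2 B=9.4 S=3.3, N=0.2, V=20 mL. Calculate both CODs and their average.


COD1 = (31.9 - 14.4) x 0.2 x 8000 / 20 = 1400.0 mg/L
COD2 = (9.4 - 3.3) x 0.2 x 8000 / 20 = 488.0 mg/L
Average = (1400.0 + 488.0) / 2 = 944.0 mg/L


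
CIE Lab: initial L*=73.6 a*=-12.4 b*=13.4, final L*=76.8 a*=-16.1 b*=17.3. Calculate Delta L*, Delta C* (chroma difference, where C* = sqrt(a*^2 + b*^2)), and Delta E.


Delta L* = 76.8 - 73.6 = 3.2
C1* = sqrt((-12.4)^2 + (13.4)^2) = 18.257
C2* = sqrt((-16.1)^2 + (17.3)^2) = 23.633
Delta C* = 23.633 - 18.257 = 5.38
Delta E = sqrt((3.2)^2 + (-3.7)^2 + (3.9)^2) = 6.26


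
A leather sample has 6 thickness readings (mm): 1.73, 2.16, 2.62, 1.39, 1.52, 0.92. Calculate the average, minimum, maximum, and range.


Sum = 10.34
Average = 10.34 / 6 = 1.72 mm
Minimum = 0.92 mm
Maximum = 2.62 mm
Range = 2.62 - 0.92 = 1.70 mm


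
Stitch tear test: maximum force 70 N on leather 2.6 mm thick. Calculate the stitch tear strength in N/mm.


Stitch tear strength = force / thickness
STS = 70 / 2.6 = 26.9 N/mm


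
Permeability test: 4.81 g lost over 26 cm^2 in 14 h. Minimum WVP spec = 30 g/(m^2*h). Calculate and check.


WVP = 4.81 / (26 x 14) x 10000 = 132.14 g/(m^2*h)
Minimum: 30 g/(m^2*h)
Meets spec: Yes


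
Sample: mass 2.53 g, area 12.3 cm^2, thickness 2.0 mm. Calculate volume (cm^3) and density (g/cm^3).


Thickness in cm = 2.0 / 10 = 0.20 cm
Volume = 12.3 x 0.20 = 2.460 cm^3
Density = 2.53 / 2.460 = 1.028 g/cm^3


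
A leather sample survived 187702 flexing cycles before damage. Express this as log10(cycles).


log10(187702) = 5.27


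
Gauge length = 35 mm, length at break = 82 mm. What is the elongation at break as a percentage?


134.3%

Extension = 82 - 35 = 47 mm
Elongation = 47 / 35 x 100 = 134.3%


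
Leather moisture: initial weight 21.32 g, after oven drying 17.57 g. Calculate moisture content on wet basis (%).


17.6%

Moisture = 21.32 - 17.57 = 3.75 g
MC = 3.75 / 21.32 x 100 = 17.6%


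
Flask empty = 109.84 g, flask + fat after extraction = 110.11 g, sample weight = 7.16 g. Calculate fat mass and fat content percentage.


Fat mass = 0.27 g
Fat content = 3.8%

Fat mass = 110.11 - 109.84 = 0.27 g
Fat% = 0.27 / 7.16 x 100 = 3.8%


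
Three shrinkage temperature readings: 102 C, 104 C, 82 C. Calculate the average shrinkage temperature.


96.0 C


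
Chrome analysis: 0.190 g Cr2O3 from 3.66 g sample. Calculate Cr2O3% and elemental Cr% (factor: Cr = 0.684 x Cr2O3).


Cr2O3% = 0.190 / 3.66 x 100 = 5.19%
Cr% = 5.19 x 0.684 = 3.55%


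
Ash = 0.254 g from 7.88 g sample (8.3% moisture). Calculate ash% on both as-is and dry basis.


As-is ash% = 0.254 / 7.88 x 100 = 3.22%
Dry mass = 7.88 x (100 - 8.3) / 100 = 7.22596 g
Dry-basis ash% = 0.254 / 7.22596 x 100 = 3.52%


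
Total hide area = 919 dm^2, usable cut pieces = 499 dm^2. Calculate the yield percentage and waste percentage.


Yield = 499 / 919 x 100 = 54.3%
Waste = 919 - 499 = 420 dm^2
Waste% = 100 - 54.3 = 45.7%


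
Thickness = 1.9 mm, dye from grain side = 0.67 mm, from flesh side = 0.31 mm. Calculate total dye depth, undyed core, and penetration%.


Total dyed = 0.67 + 0.31 = 0.98 mm
Undyed core = 1.9 - 0.98 = 0.92 mm
Penetration = 0.98 / 1.9 x 100 = 51.6%


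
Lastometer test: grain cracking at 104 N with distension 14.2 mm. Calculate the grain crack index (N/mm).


Grain crack index = force / distension
Index = 104 / 14.2 = 7.3 N/mm


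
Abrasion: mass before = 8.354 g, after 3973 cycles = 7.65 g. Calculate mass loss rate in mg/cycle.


0.177 mg/cycle


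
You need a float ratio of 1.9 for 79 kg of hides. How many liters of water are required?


150.1 L

Water = hide weight x target ratio
Water = 79 x 1.9 = 150.1 L


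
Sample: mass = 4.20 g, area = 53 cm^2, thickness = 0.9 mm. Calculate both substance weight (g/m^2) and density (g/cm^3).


Substance weight = 792.5 g/m^2
Density = 0.881 g/cm^3

SW = 4.20 / 53 x 10000 = 792.5 g/m^2
Volume = 53 x 0.9 / 10 = 4.77 cm^3
Density = 4.20 / 4.77 = 0.881 g/cm^3


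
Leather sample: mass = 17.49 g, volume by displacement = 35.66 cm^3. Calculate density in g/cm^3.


0.490 g/cm^3


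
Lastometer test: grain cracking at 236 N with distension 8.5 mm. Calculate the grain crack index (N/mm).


27.8 N/mm

Grain crack index = force / distension
Index = 236 / 8.5 = 27.8 N/mm


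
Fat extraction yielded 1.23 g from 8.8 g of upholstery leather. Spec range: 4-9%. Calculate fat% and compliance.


Fat% = 1.23 / 8.8 x 100 = 14.0%
Spec range: 4-9%
Compliant: No


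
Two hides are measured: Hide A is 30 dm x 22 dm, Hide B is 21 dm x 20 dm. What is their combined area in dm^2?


1080 dm^2


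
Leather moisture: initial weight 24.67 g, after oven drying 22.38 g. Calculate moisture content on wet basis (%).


Moisture = 24.67 - 22.38 = 2.29 g
MC = 2.29 / 24.67 x 100 = 9.3%


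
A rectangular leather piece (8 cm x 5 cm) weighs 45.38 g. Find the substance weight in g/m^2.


11345.0 g/m^2

Area = 8 x 5 = 40 cm^2
SW = 45.38 / 40 x 10000 = 11345.0 g/m^2


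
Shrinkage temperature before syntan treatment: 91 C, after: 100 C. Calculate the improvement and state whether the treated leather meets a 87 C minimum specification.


Improvement = 9 C
Meets 87 C spec: Yes


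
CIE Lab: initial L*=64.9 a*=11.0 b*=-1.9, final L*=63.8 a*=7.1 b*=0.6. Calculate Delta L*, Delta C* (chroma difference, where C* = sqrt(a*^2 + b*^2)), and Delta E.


Delta L* = 63.8 - 64.9 = -1.1
C1* = sqrt((11.0)^2 + (-1.9)^2) = 11.163
C2* = sqrt((7.1)^2 + (0.6)^2) = 7.125
Delta C* = 7.125 - 11.163 = -4.04
Delta E = sqrt((-1.1)^2 + (-3.9)^2 + (2.5)^2) = 4.76


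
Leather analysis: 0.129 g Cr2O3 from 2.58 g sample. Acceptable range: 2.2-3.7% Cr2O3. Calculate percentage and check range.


Cr2O3% = 0.129 / 2.58 x 100 = 5.00%
Acceptable range: 2.2 to 3.7%
Within range: No


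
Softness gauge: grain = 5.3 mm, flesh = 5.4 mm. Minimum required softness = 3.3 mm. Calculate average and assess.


Average softness = 5.35 mm
Meets requirement: Yes

Average = (5.3 + 5.4) / 2 = 5.35 mm
Minimum = 3.3 mm
Meets requirement: Yes


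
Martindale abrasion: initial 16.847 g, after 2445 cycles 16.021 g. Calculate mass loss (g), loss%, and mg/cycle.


Mass loss = 0.826 g
Loss = 4.90%
Rate = 0.338 mg/cycle

Loss = 16.847 - 16.021 = 0.826 g
Loss% = 0.826 / 16.847 x 100 = 4.90%
Rate = 0.826 / 2445 x 1000 = 0.338 mg/cycle


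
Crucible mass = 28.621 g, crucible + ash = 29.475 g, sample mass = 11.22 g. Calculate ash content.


Ash mass = 29.475 - 28.621 = 0.854 g
Ash% = 0.854 / 11.22 x 100 = 7.61%


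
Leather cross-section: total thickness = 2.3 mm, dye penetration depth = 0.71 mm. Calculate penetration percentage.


30.9%


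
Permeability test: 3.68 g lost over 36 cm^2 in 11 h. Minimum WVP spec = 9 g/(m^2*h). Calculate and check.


WVP = 92.93 g/(m^2*h)
Meets specification: Yes


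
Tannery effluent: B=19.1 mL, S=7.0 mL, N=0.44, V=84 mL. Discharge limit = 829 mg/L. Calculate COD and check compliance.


COD = (19.1 - 7.0) x 0.44 x 8000 / 84 = 507.0 mg/L
Limit: 829 mg/L
Compliant: Yes


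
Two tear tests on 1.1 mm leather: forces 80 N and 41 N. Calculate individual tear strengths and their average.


Tear 1 = 80 / 1.1 = 72.7 N/mm
Tear 2 = 41 / 1.1 = 37.3 N/mm
Average = (72.7 + 37.3) / 2 = 55.0 N/mm


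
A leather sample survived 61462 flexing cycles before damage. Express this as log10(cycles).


4.79


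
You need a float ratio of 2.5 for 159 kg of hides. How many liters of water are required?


397.5 L

Water = hide weight x target ratio
Water = 159 x 2.5 = 397.5 L


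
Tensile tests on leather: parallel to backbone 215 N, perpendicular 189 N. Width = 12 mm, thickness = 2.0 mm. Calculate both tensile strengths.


Parallel = 8.96 N/mm^2
Perpendicular = 7.88 N/mm^2

Area = 12 x 2.0 = 24.0 mm^2
TS (parallel) = 215 / 24.0 = 8.96 N/mm^2
TS (perpendicular) = 189 / 24.0 = 7.88 N/mm^2


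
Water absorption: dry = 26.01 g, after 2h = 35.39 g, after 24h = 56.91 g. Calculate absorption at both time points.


WA (2h) = (35.39 - 26.01) / 26.01 x 100 = 36.1%
WA (24h) = (56.91 - 26.01) / 26.01 x 100 = 118.8%


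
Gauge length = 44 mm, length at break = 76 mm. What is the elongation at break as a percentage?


72.7%

Extension = 76 - 44 = 32 mm
Elongation = 32 / 44 x 100 = 72.7%


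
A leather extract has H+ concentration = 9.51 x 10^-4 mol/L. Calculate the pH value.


pH = -log10[H+]
pH = -log10(9.51 x 10^-4) = 3.02


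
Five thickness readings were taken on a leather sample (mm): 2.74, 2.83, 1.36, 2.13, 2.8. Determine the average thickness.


Sum = 2.74 + 2.83 + 1.36 + 2.13 + 2.8 = 11.86
Average = 11.86 / 5 = 2.37 mm


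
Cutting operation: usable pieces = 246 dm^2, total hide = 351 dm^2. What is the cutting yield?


Yield = usable / total x 100
Yield = 246 / 351 x 100 = 70.1%


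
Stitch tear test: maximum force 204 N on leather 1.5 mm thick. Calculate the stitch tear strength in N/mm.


Stitch tear strength = force / thickness
STS = 204 / 1.5 = 136.0 N/mm


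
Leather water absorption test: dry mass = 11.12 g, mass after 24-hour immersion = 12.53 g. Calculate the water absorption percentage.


Water absorbed = 12.53 - 11.12 = 1.41 g
WA% = 1.41 / 11.12 x 100 = 12.7%


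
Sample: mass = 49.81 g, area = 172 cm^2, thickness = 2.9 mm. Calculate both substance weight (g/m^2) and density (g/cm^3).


SW = 49.81 / 172 x 10000 = 2895.9 g/m^2
Volume = 172 x 2.9 / 10 = 49.88 cm^3
Density = 49.81 / 49.88 = 0.999 g/cm^3


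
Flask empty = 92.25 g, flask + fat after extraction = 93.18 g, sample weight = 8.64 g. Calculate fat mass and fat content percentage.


Fat mass = 0.93 g
Fat content = 10.8%


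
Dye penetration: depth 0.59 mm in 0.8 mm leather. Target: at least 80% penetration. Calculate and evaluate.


Penetration = 0.59 / 0.8 x 100 = 73.8%
Target: 80%
Meets target: No


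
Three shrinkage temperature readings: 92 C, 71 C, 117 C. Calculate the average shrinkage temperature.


Average = (92 + 71 + 117) / 3
Average = 280 / 3 = 93.3 C


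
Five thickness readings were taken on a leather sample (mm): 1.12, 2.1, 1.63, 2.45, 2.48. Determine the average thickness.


Sum = 1.12 + 2.1 + 1.63 + 2.45 + 2.48 = 9.78
Average = 9.78 / 5 = 1.96 mm


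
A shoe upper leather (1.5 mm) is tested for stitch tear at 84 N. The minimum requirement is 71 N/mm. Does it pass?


STS = 84 / 1.5 = 56.0 N/mm
Minimum required: 71 N/mm
Passes: No


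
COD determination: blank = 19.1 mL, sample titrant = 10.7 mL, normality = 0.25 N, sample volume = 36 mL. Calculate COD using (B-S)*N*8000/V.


466.7 mg/L

COD = (19.1 - 10.7) x 0.25 x 8000 / 36
COD = 8.4 x 0.25 x 8000 / 36
COD = 466.7 mg/L


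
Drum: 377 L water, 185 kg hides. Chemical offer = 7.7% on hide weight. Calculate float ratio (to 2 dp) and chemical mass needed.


Float ratio = 2.04
Chemical needed = 14.245 kg

Float ratio = 377 / 185 = 2.04
Chemical = 185 x 7.7 / 100 = 14.245 kg


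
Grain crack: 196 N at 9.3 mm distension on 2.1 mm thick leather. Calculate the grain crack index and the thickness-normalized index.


Crack index = 196 / 9.3 = 21.1 N/mm
Normalized = 21.1 / 2.1 = 10.0 N/mm per mm


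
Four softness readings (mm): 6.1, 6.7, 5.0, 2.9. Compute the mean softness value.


5.18 mm

Sum = 6.1 + 6.7 + 5.0 + 2.9
Mean = 20.7 / 4 = 5.18 mm


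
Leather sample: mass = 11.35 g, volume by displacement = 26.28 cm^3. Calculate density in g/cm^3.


Density = mass / volume
Density = 11.35 / 26.28 = 0.432 g/cm^3


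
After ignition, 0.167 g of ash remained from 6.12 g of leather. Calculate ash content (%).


2.73%

Ash% = 0.167 / 6.12 x 100
Ash% = 2.73%


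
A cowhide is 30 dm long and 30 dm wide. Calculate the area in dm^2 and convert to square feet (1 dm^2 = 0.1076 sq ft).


900 dm^2
96.84 sq ft

Area = 30 x 30 = 900 dm^2
Conversion: 900 x 0.1076 = 96.84 sq ft


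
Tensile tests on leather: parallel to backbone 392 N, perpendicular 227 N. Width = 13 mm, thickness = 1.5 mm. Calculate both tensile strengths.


Area = 13 x 1.5 = 19.5 mm^2
TS (parallel) = 392 / 19.5 = 20.10 N/mm^2
TS (perpendicular) = 227 / 19.5 = 11.64 N/mm^2


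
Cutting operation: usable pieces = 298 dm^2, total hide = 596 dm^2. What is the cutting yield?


Yield = usable / total x 100
Yield = 298 / 596 x 100 = 50.0%


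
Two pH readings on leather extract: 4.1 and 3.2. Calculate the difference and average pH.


Difference = |4.1 - 3.2| = 0.9
Average = (4.1 + 3.2) / 2 = 3.65


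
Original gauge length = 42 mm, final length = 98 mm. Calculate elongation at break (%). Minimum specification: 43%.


Extension = 98 - 42 = 56 mm
Elongation = 56 / 42 x 100 = 133.3%
Minimum required: 43%
Meets specification: Yes


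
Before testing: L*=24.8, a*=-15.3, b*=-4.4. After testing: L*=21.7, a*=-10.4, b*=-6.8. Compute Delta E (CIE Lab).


dL = 21.7 - 24.8 = -3.1
da = -10.4 - (-15.3) = 4.9
db = -6.8 - (-4.4) = -2.4
dE = sqrt((-3.1)^2 + (4.9)^2 + (-2.4)^2) = 6.28


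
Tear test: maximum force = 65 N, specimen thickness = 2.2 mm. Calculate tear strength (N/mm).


Tear strength = force / thickness
Tear = 65 / 2.2 = 29.5 N/mm


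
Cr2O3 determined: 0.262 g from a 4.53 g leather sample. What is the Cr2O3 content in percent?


5.78%


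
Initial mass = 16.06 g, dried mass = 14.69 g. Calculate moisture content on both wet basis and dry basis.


Moisture lost = 16.06 - 14.69 = 1.37 g
Wet basis MC = 1.37 / 16.06 x 100 = 8.5%
Dry basis MC = 1.37 / 14.69 x 100 = 9.3%


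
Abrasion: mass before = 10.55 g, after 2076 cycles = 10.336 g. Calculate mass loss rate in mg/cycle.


Mass loss = 10.55 - 10.336 = 0.214 g
Rate = 0.214 / 2076 x 1000 = 0.103 mg/cycle


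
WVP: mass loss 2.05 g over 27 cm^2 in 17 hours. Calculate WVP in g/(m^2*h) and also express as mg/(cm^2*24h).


WVP = 2.05 / (27 x 17) x 10000 = 44.66 g/(m^2*h)
Mass loss in mg = 2.05 x 1000 = 2050 mg
Per cm^2 per 24h in mg: 2050 x 24 / (27 x 17) = 49200 / 459 = 107.19 mg/(cm^2*24h)


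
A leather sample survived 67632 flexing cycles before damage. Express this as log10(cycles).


4.83

log10(67632) = 4.83


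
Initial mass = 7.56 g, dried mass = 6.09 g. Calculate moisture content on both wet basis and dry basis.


Wet basis = 19.4%
Dry basis = 24.1%

Moisture lost = 7.56 - 6.09 = 1.47 g
Wet basis MC = 1.47 / 7.56 x 100 = 19.4%
Dry basis MC = 1.47 / 6.09 x 100 = 24.1%


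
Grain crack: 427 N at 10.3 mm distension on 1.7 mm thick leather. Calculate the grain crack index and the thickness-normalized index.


Crack index = 427 / 10.3 = 41.5 N/mm
Normalized = 41.5 / 1.7 = 24.4 N/mm per mm


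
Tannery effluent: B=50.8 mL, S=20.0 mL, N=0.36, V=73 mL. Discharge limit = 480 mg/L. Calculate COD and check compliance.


COD = (50.8 - 20.0) x 0.36 x 8000 / 73 = 1215.1 mg/L
Limit: 480 mg/L
Compliant: No


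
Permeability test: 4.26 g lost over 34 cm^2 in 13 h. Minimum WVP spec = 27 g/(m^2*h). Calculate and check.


WVP = 96.38 g/(m^2*h)
Meets specification: Yes


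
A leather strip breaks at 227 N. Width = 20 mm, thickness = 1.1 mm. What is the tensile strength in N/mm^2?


Cross-sectional area = 20 x 1.1 = 22.0 mm^2
Tensile strength = 227 / 22.0 = 10.32 N/mm^2


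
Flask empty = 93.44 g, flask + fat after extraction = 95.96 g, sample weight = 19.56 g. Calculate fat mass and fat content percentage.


Fat mass = 95.96 - 93.44 = 2.52 g
Fat% = 2.52 / 19.56 x 100 = 12.9%


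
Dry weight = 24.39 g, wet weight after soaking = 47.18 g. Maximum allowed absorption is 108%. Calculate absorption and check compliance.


Absorption = 93.4%
Compliant: Yes

WA = (47.18 - 24.39) / 24.39 x 100 = 93.4%
Maximum allowed: 108%
Compliant: Yes


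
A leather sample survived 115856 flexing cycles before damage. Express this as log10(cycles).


5.06

log10(115856) = 5.06


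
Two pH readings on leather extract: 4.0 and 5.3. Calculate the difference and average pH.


Difference = |4.0 - 5.3| = 1.3
Average = (4.0 + 5.3) / 2 = 4.65


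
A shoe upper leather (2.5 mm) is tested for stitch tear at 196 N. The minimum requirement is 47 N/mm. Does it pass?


STS = 196 / 2.5 = 78.4 N/mm
Minimum required: 47 N/mm
Passes: Yes


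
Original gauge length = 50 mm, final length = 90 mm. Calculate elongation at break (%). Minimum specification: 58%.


Elongation = 80.0%
Meets spec: Yes

Extension = 90 - 50 = 40 mm
Elongation = 40 / 50 x 100 = 80.0%
Minimum required: 58%
Meets specification: Yes


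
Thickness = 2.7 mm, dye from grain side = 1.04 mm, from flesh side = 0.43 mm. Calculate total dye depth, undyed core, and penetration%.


Total dyed = 1.47 mm
Undyed core = 1.23 mm
Penetration = 54.4%


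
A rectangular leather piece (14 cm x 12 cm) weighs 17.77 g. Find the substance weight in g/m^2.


Area = 14 x 12 = 168 cm^2
SW = 17.77 / 168 x 10000 = 1057.7 g/m^2


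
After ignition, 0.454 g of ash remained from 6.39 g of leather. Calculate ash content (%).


Ash% = 0.454 / 6.39 x 100
Ash% = 7.10%


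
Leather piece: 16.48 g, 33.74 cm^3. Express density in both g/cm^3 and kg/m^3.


0.488 g/cm^3
488 kg/m^3


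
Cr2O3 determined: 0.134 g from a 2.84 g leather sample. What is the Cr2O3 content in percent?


Cr2O3% = 0.134 / 2.84 x 100
Cr2O3% = 4.72%


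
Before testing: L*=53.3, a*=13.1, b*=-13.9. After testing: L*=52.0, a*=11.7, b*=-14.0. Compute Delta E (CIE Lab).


dL = 52.0 - 53.3 = -1.3
da = 11.7 - 13.1 = -1.4
db = -14.0 - (-13.9) = -0.1
dE = sqrt((-1.3)^2 + (-1.4)^2 + (-0.1)^2) = 1.91


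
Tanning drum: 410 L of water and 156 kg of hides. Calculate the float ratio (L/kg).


2.6

Float ratio = water / hide weight
Ratio = 410 / 156 = 2.6


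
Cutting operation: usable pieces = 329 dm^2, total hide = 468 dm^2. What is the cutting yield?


70.3%

Yield = usable / total x 100
Yield = 329 / 468 x 100 = 70.3%


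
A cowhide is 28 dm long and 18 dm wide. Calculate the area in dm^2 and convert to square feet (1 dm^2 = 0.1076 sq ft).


504 dm^2
54.23 sq ft

Area = 28 x 18 = 504 dm^2
Conversion: 504 x 0.1076 = 54.23 sq ft


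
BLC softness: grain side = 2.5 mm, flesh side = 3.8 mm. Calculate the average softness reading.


Average = (2.5 + 3.8) / 2
Average = 3.15 mm


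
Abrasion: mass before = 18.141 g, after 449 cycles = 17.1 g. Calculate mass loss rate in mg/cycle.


2.318 mg/cycle

Mass loss = 18.141 - 17.1 = 1.041 g
Rate = 1.041 / 449 x 1000 = 2.318 mg/cycle


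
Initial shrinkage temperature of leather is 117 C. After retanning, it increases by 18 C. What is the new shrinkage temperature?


New Ts = 117 + 18 = 135 C


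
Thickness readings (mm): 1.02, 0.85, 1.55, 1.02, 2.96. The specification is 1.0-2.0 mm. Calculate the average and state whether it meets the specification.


Sum = 7.40
Average = 7.40 / 5 = 1.48 mm
Specification range: 1.0 to 2.0 mm
Within spec: Yes


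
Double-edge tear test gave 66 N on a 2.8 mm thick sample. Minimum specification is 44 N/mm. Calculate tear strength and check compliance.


Tear strength = 66 / 2.8 = 23.6 N/mm
Required minimum = 44 N/mm
Compliant: No


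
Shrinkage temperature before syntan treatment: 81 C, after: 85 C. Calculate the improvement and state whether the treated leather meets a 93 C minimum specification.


Improvement = 4 C
Meets 93 C spec: No

Improvement = 85 - 81 = 4 C
Spec check: 85 C >= 93 C? No


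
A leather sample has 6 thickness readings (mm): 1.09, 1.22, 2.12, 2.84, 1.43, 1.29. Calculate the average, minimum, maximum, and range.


Sum = 9.99
Average = 9.99 / 6 = 1.67 mm
Minimum = 1.09 mm
Maximum = 2.84 mm
Range = 2.84 - 1.09 = 1.75 mm


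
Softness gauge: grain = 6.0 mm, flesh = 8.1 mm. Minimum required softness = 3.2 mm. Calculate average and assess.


Average = (6.0 + 8.1) / 2 = 7.05 mm
Minimum = 3.2 mm
Meets requirement: Yes


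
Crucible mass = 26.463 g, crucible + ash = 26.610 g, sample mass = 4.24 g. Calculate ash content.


Ash mass = 26.610 - 26.463 = 0.147 g
Ash% = 0.147 / 4.24 x 100 = 3.47%


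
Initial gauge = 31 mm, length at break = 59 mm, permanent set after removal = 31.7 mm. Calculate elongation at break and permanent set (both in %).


Elongation at break = (59 - 31) / 31 x 100 = 90.3%
Permanent set = (31.7 - 31) / 31 x 100 = 2.3%


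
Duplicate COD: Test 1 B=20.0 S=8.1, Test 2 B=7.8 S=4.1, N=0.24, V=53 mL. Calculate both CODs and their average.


COD1 = 431.1 mg/L
COD2 = 134.0 mg/L
Average = 282.6 mg/L


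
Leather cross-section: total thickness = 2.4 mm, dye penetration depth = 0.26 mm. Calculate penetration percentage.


Penetration% = 0.26 / 2.4 x 100
Penetration = 10.8%


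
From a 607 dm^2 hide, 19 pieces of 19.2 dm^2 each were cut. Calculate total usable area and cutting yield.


Total usable = 19 x 19.2 = 364.8 dm^2
Yield = 364.8 / 607 x 100 = 60.1%


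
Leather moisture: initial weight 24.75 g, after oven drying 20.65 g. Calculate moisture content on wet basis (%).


Moisture = 24.75 - 20.65 = 4.10 g
MC = 4.10 / 24.75 x 100 = 16.6%


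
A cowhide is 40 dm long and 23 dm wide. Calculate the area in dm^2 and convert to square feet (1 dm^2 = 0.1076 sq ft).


Area = 40 x 23 = 920 dm^2
Conversion: 920 x 0.1076 = 98.99 sq ft


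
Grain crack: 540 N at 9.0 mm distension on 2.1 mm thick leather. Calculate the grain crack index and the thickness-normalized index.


Crack index = 540 / 9.0 = 60.0 N/mm
Normalized = 60.0 / 2.1 = 28.6 N/mm per mm


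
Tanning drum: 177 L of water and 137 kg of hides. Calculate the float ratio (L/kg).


Float ratio = water / hide weight
Ratio = 177 / 137 = 1.3


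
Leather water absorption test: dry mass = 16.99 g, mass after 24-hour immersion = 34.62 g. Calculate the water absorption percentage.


103.8%

Water absorbed = 34.62 - 16.99 = 17.63 g
WA% = 17.63 / 16.99 x 100 = 103.8%


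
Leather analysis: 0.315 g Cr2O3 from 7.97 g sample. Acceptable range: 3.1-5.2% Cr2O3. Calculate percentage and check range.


Cr2O3 = 3.95%
Within range: Yes

Cr2O3% = 0.315 / 7.97 x 100 = 3.95%
Acceptable range: 3.1 to 5.2%
Within range: Yes


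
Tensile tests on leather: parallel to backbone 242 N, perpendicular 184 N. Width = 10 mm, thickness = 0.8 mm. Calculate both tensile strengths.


Parallel = 30.25 N/mm^2
Perpendicular = 23.00 N/mm^2

Area = 10 x 0.8 = 8.0 mm^2
TS (parallel) = 242 / 8.0 = 30.25 N/mm^2
TS (perpendicular) = 184 / 8.0 = 23.00 N/mm^2


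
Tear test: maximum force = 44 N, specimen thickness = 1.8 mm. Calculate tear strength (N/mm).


24.4 N/mm

Tear strength = force / thickness
Tear = 44 / 1.8 = 24.4 N/mm


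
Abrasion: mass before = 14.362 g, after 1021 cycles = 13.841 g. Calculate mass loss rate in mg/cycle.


0.510 mg/cycle

Mass loss = 14.362 - 13.841 = 0.521 g
Rate = 0.521 / 1021 x 1000 = 0.510 mg/cycle


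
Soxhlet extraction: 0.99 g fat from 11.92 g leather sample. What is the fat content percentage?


8.3%


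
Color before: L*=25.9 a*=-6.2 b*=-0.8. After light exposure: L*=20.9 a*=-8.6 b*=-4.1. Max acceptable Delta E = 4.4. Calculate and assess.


Delta E = 6.45
Passes: No

dL = -5.0, da = -2.4, db = -3.3
dE = sqrt((-5.0)^2 + (-2.4)^2 + (-3.3)^2) = 6.45
Max = 4.4
Passes: No


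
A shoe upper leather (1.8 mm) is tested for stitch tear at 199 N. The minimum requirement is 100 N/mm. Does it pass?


STS = 199 / 1.8 = 110.6 N/mm
Minimum required: 100 N/mm
Passes: Yes


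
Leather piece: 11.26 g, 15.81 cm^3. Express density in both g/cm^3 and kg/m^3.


Density = 11.26 / 15.81 = 0.712 g/cm^3
Convert: 0.712 x 1000 = 712 kg/m^3


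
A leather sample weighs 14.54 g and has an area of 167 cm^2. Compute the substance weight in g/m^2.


Substance weight = mass / area x 10000
SW = 14.54 / 167 x 10000
SW = 870.7 g/m^2


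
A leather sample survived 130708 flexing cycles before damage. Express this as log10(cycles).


5.12

log10(130708) = 5.12


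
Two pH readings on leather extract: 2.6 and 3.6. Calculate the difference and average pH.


Difference = 1.0
Average pH = 3.10

Difference = |2.6 - 3.6| = 1.0
Average = (2.6 + 3.6) / 2 = 3.10


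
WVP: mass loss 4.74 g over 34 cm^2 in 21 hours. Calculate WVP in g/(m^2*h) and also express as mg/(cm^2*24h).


WVP = 66.39 g/(m^2*h)
Daily rate = 159.33 mg/(cm^2*24h)


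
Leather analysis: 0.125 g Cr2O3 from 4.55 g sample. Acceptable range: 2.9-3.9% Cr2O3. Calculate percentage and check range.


Cr2O3% = 0.125 / 4.55 x 100 = 2.75%
Acceptable range: 2.9 to 3.9%
Within range: No


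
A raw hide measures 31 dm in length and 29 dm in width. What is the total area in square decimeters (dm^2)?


899 dm^2


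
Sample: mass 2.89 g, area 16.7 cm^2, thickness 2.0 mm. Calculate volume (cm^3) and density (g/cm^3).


Volume = 3.340 cm^3
Density = 0.865 g/cm^3


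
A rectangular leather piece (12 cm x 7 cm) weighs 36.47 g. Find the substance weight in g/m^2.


4341.7 g/m^2

Area = 12 x 7 = 84 cm^2
SW = 36.47 / 84 x 10000 = 4341.7 g/m^2


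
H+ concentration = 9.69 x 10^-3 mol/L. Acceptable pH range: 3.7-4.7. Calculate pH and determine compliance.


pH = 2.01
Compliant: No


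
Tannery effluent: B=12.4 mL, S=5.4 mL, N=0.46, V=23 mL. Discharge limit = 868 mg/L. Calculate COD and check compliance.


COD = 1120.0 mg/L
Compliant: No

COD = (12.4 - 5.4) x 0.46 x 8000 / 23 = 1120.0 mg/L
Limit: 868 mg/L
Compliant: No


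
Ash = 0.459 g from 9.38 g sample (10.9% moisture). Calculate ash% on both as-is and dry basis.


As-is ash% = 0.459 / 9.38 x 100 = 4.89%
Dry mass = 9.38 x (100 - 10.9) / 100 = 8.35758 g
Dry-basis ash% = 0.459 / 8.35758 x 100 = 5.49%


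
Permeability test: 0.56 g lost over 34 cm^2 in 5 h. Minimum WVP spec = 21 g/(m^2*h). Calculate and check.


WVP = 32.94 g/(m^2*h)
Meets specification: Yes


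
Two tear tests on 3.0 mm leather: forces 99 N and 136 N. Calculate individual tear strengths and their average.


Tear 1 = 33.0 N/mm
Tear 2 = 45.3 N/mm
Average = 39.2 N/mm


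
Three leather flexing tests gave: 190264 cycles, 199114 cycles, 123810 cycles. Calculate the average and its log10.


Average = (190264 + 199114 + 123810) / 3 = 171063 cycles
log10(171063) = 5.23


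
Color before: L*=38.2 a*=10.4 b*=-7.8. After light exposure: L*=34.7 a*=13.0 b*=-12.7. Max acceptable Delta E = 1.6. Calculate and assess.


dL = -3.5, da = 2.6, db = -4.9
dE = sqrt((-3.5)^2 + (2.6)^2 + (-4.9)^2) = 6.56
Max = 1.6
Passes: No


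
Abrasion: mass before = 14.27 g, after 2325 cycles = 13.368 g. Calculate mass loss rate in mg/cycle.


Mass loss = 14.27 - 13.368 = 0.902 g
Rate = 0.902 / 2325 x 1000 = 0.388 mg/cycle


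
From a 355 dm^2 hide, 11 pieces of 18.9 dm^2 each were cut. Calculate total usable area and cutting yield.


Usable area = 207.9 dm^2
Yield = 58.6%

Total usable = 11 x 18.9 = 207.9 dm^2
Yield = 207.9 / 355 x 100 = 58.6%


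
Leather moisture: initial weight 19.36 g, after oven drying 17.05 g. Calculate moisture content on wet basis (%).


11.9%

Moisture = 19.36 - 17.05 = 2.31 g
MC = 2.31 / 19.36 x 100 = 11.9%


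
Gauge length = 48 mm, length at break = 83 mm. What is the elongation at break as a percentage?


Extension = 83 - 48 = 35 mm
Elongation = 35 / 48 x 100 = 72.9%


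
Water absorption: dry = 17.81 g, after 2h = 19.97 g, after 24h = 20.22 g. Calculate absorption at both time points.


2h absorption = 12.1%
24h absorption = 13.5%


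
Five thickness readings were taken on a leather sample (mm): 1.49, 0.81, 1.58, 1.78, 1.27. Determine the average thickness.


Sum = 1.49 + 0.81 + 1.58 + 1.78 + 1.27 = 6.93
Average = 6.93 / 5 = 1.39 mm


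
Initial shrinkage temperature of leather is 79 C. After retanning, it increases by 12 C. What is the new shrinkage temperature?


91 C

New Ts = 79 + 12 = 91 C


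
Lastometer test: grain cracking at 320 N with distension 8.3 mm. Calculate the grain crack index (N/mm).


Grain crack index = force / distension
Index = 320 / 8.3 = 38.6 N/mm


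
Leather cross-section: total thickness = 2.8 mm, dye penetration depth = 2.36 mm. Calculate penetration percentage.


Penetration% = 2.36 / 2.8 x 100
Penetration = 84.3%
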